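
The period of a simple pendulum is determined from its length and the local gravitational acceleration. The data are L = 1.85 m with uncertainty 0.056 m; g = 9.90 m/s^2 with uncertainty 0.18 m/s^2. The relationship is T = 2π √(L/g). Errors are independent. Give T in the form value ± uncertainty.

2.72 ± 0.0480 s

Since T is a product/quotient, work with relative uncertainties:
  (½·δL/L)² = (0.5×0.0303)² = 0.000229;  (−½·δg/g)² = (-0.5×0.0182)² = 8.26e-05
δT/T = √(0.000312) = 0.0177
T = 2.72 s, so δT = 0.0177 × 2.72 = 0.0480 s.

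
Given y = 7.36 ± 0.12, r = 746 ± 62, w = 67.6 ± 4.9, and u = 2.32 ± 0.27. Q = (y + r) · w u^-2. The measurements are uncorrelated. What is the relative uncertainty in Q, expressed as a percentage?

25.7%

Let h = y + r = 753. δh = √(δy² + δr²) = √(0.0144 + 3840) = 62.0, so δh/h = 0.0823.
Q is then a monomial in h, w, u:
δQ/Q = √((δh/h)² + (1·δw/w)² + (-2·δu/u)²) = √(0.00677 + 0.00525 + 0.0542) = 0.257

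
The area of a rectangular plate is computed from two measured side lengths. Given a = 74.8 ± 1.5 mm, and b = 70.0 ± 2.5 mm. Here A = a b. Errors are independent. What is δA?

Relative error in a monomial: (δA/A)² = Σ (nᵢ · δxᵢ/xᵢ)².
  (1·δa/a)² = (1×0.0201)² = 0.000402;  (1·δb/b)² = (1×0.0357)² = 0.00128
δA/A = √(0.00168) = 0.0410
A = 5240 mm^2, so δA = 0.0410 × 5240 = 214 mm^2.

214 mm^2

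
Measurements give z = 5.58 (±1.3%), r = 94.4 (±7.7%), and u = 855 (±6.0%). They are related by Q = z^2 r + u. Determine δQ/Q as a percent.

6.44%

Let p = z^2·r = 2940. δp/p = √((2·δz/z)² + (1·δr/r)²) = √(0.000676 + 0.00593) = 0.0813, so δp = 239.
Q = p + u: δQ = √(δp² + δu²) = √(57100 + 2630) = 244
Q = 3790, so δQ/Q = 244/3790 = 0.0644.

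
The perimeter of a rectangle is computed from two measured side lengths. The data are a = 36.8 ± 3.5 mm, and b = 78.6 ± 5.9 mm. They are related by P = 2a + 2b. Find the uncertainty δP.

13.7 mm

Each term contributes (cᵢ δxᵢ)² to (δP)²:
  (2·δa)² = 49.0;  (2·δb)² = 139
δP = √(188) = 13.7 mm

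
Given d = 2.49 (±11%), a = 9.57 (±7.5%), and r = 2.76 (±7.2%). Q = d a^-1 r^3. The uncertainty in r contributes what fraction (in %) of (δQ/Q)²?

72.5%

(δQ/Q)² = (1·δd/d)² + (-1·δa/a)² + (3·δr/r)²
  d term: (1×0.110)² = 0.0121
  a term: (-1×0.0750)² = 0.00562
  r term: (3×0.0720)² = 0.0467
Total = 0.0644. Share from r = 0.0467/0.0644 = 0.725.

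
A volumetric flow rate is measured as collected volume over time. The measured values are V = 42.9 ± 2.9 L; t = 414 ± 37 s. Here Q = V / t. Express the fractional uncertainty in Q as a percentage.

11.2%

Q is a product of powers, so relative uncertainties combine in quadrature:
  (1·δV/V)² = (1×0.0676)² = 0.00457;  (-1·δt/t)² = (-1×0.0894)² = 0.00799
δQ/Q = √(0.0126) = 0.112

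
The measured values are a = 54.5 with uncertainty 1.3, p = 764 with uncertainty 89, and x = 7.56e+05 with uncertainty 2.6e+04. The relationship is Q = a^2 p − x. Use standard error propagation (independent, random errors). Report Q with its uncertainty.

Let w = a^2·p = 2.27e+06. δw/w = √((2·δa/a)² + (1·δp/p)²) = √(0.00228 + 0.0136) = 0.126, so δw = 2.86e+05.
Q = w − x: δQ = √(δw² + δx²) = √(8.16e+10 + 6.76e+08) = 2.87e+05
Q = 1.51e+06.

(1.51 ± 0.287) × 10^6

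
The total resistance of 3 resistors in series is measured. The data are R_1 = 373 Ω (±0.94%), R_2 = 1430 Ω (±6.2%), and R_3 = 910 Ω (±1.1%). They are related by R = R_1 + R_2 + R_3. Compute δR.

For a sum/difference, combine absolute errors in quadrature:
  (δR_1)² = 12.3;  (δR_2)² = 7860;  (δR_3)² = 100
δR = √(7970) = 89.3 Ω

89.3 Ω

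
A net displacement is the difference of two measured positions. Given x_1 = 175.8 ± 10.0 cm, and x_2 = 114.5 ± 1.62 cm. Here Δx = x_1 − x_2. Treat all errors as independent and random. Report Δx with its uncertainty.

61.30 ± 10.1 cm

For a sum/difference, combine absolute errors in quadrature:
  (δx_1)² = 100;  (δx_2)² = 2.62
δΔx = √(103) = 10.1 cm
Δx = 61.30 cm.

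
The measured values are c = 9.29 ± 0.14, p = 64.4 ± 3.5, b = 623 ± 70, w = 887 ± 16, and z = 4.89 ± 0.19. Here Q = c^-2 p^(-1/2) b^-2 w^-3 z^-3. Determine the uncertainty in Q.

Q is a product of powers, so relative uncertainties combine in quadrature:
  (-2·δc/c)² = (-2×0.0151)² = 0.000908;  (−½·δp/p)² = (-0.5×0.0543)² = 0.000738;  (-2·δb/b)² = (-2×0.112)² = 0.0505;  (-3·δw/w)² = (-3×0.0180)² = 0.00293;  (-3·δz/z)² = (-3×0.0389)² = 0.0136
δQ/Q = √(0.0687) = 0.262
Q = 4.56e-20, so δQ = 0.262 × 4.56e-20 = 1.19e-20.

1.19e-20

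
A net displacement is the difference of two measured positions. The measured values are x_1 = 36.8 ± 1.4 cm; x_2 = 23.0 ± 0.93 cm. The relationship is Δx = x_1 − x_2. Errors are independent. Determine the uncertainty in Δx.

1.68 cm

Each term contributes (cᵢ δxᵢ)² to (δΔx)²:
  (δx_1)² = 1.96;  (δx_2)² = 0.865
δΔx = √(2.82) = 1.68 cm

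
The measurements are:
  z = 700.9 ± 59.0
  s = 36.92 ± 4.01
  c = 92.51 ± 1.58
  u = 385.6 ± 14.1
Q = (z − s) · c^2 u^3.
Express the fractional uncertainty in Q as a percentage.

Let w = z − s = 664.0. δw = √(δz² + δs²) = √(3480 + 16.1) = 59.1, so δw/w = 0.0891.
Q is then a monomial in w, c, u:
δQ/Q = √((δw/w)² + (2·δc/c)² + (3·δu/u)²) = √(0.00793 + 0.00117 + 0.0120) = 0.145

14.5%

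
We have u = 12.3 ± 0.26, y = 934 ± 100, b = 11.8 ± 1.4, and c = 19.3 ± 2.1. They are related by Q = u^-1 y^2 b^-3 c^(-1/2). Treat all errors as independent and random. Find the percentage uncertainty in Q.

41.9%

For a monomial Q ∝ u^-1, y^2, b^-3, c^(-1/2), fractional errors add in quadrature:
  (-1·δu/u)² = (-1×0.0211)² = 0.000447;  (2·δy/y)² = (2×0.107)² = 0.0459;  (-3·δb/b)² = (-3×0.119)² = 0.127;  (−½·δc/c)² = (-0.5×0.109)² = 0.00296
δQ/Q = √(0.176) = 0.419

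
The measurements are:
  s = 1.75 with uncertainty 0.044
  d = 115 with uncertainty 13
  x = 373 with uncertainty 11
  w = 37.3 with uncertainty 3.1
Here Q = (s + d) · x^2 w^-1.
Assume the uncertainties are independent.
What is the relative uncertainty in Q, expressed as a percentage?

Let u = s + d = 117. δu = √(δs² + δd²) = √(0.00194 + 169) = 13.0, so δu/u = 0.111.
Q is then a monomial in u, x, w:
δQ/Q = √((δu/u)² + (2·δx/x)² + (-1·δw/w)²) = √(0.0124 + 0.00348 + 0.00691) = 0.151

15.1%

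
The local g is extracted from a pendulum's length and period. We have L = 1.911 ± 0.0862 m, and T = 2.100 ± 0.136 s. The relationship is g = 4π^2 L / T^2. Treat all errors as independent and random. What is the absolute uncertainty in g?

For a monomial g ∝ L, T^-2, fractional errors add in quadrature:
  (1·δL/L)² = (1×0.0451)² = 0.00203;  (-2·δT/T)² = (-2×0.0648)² = 0.0168
δg/g = √(0.0188) = 0.137
g = 17.11 m/s^2, so δg = 0.137 × 17.11 = 2.35 m/s^2.

2.35 m/s^2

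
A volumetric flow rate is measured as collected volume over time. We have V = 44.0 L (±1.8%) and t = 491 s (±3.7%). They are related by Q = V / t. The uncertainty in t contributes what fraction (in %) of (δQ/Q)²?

(δQ/Q)² = (1·δV/V)² + (-1·δt/t)²
  V term: (1×0.0180)² = 0.000324
  t term: (-1×0.0370)² = 0.00137
Total = 0.00169. Share from t = 0.00137/0.00169 = 0.809.

80.9%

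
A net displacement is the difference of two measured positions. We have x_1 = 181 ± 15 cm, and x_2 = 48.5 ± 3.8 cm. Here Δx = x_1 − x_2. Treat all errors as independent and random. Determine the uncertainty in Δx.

15.5 cm

Sums and differences: (δΔx)² = Σ (cᵢ δxᵢ)².
  (δx_1)² = 225;  (δx_2)² = 14.4
δΔx = √(239) = 15.5 cm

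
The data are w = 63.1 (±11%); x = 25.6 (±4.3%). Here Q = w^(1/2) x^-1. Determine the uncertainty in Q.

Each factor contributes (exponent × relative error)² to (δQ/Q)²:
  (½·δw/w)² = (0.5×0.110)² = 0.00302;  (-1·δx/x)² = (-1×0.0430)² = 0.00185
δQ/Q = √(0.00487) = 0.0698
Q = 0.310, so δQ = 0.0698 × 0.310 = 0.0217.

0.0217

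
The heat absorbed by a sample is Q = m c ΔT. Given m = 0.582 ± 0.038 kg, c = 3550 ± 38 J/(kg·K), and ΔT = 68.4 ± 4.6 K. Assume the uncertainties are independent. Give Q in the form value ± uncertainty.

Relative error in a monomial: (δQ/Q)² = Σ (nᵢ · δxᵢ/xᵢ)².
  (1·δm/m)² = (1×0.0653)² = 0.00426;  (1·δc/c)² = (1×0.0107)² = 0.000115;  (1·δΔT/ΔT)² = (1×0.0673)² = 0.00452
δQ/Q = √(0.00890) = 0.0943
Q = 1.41e+05 J, so δQ = 0.0943 × 1.41e+05 = 13300 J.

(1.41 ± 0.133) × 10^5 J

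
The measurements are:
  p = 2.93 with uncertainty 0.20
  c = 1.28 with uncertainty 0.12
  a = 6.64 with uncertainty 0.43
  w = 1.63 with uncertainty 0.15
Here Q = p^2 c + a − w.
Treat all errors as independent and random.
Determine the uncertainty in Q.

1.88

Let h = p^2·c = 11.0. δh/h = √((2·δp/p)² + (1·δc/c)²) = √(0.0186 + 0.00879) = 0.166, so δh = 1.82.
Q = h + a − w: δQ = √(δh² + δa² + δw²) = √(3.31 + 0.185 + 0.0225) = 1.88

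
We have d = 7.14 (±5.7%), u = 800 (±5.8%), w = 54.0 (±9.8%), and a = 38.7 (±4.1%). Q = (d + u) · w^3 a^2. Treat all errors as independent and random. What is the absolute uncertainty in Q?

Let h = d + u = 807. δh = √(δd² + δu²) = √(0.166 + 2150) = 46.4, so δh/h = 0.0575.
Q is then a monomial in h, w, a:
δQ/Q = √((δh/h)² + (3·δw/w)² + (2·δa/a)²) = √(0.00331 + 0.0864 + 0.00672) = 0.311
Q = 1.9e+11, so δQ = 0.311 × 1.9e+11 = 5.91e+10.

5.91e+10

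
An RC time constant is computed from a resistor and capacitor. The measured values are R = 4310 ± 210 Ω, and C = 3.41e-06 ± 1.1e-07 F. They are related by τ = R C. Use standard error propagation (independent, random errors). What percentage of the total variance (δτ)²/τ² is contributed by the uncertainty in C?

30.5%

(δτ/τ)² = (1·δR/R)² + (1·δC/C)²
  R term: (1×0.0487)² = 0.00237
  C term: (1×0.0323)² = 0.00104
Total = 0.00341. Share from C = 0.00104/0.00341 = 0.305.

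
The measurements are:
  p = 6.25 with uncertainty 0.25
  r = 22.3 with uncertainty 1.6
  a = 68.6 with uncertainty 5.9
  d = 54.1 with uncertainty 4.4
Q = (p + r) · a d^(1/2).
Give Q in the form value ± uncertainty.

14400 ± 1600

Let u = p + r = 28.6. δu = √(δp² + δr²) = √(0.0625 + 2.56) = 1.62, so δu/u = 0.0567.
Q is then a monomial in u, a, d:
δQ/Q = √((δu/u)² + (1·δa/a)² + (½·δd/d)²) = √(0.00322 + 0.00740 + 0.00165) = 0.111
Q = 14400, so δQ = 0.111 × 14400 = 1600.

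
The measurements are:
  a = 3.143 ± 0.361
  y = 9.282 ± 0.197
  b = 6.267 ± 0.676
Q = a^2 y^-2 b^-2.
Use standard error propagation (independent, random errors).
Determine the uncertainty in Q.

0.000928

For a monomial Q ∝ a^2, y^-2, b^-2, fractional errors add in quadrature:
  (2·δa/a)² = (2×0.115)² = 0.0528;  (-2·δy/y)² = (-2×0.0212)² = 0.00180;  (-2·δb/b)² = (-2×0.108)² = 0.0465
δQ/Q = √(0.101) = 0.318
Q = 0.002919, so δQ = 0.318 × 0.002919 = 0.000928.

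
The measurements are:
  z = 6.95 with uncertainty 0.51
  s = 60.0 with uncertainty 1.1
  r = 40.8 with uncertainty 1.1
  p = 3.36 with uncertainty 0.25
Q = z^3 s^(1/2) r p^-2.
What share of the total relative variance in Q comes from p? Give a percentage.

31.0%

(δQ/Q)² = (3·δz/z)² + (½·δs/s)² + (1·δr/r)² + (-2·δp/p)²
  z term: (3×0.0734)² = 0.0485
  s term: (0.5×0.0183)² = 8.4e-05
  r term: (1×0.0270)² = 0.000727
  p term: (-2×0.0744)² = 0.0221
Total = 0.0714. Share from p = 0.0221/0.0714 = 0.310.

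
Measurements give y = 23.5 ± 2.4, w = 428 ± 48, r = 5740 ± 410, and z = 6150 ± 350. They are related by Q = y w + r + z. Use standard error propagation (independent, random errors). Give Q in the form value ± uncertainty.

Let p = y·w = 10100. δp/p = √((1·δy/y)² + (1·δw/w)²) = √(0.0104 + 0.0126) = 0.152, so δp = 1530.
Q = p + r + z: δQ = √(δp² + δr² + δz²) = √(2.33e+06 + 1.68e+05 + 1.22e+05) = 1620
Q = 21900.

21900 ± 1620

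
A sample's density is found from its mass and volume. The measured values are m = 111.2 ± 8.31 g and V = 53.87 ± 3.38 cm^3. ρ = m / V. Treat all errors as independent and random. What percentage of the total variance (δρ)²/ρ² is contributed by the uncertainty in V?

(δρ/ρ)² = (1·δm/m)² + (-1·δV/V)²
  m term: (1×0.0747)² = 0.00558
  V term: (-1×0.0627)² = 0.00394
Total = 0.00952. Share from V = 0.00394/0.00952 = 0.413.

41.3%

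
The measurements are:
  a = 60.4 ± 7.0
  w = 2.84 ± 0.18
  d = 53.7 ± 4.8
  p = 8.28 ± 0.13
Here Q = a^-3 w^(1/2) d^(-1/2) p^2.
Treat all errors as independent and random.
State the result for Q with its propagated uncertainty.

(7.16 ± 2.53) × 10^-5

Products/powers → add relative errors in quadrature, weighted by exponent:
  (-3·δa/a)² = (-3×0.116)² = 0.121;  (½·δw/w)² = (0.5×0.0634)² = 0.00100;  (−½·δd/d)² = (-0.5×0.0894)² = 0.00200;  (2·δp/p)² = (2×0.0157)² = 0.000986
δQ/Q = √(0.125) = 0.353
Q = 7.16e-05, so δQ = 0.353 × 7.16e-05 = 2.53e-05.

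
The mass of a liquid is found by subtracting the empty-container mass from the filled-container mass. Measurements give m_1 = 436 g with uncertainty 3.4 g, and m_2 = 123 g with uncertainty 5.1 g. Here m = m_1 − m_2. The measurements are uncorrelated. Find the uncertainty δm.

Each term contributes (cᵢ δxᵢ)² to (δm)²:
  (δm_1)² = 11.6;  (δm_2)² = 26.0
δm = √(37.6) = 6.13 g

6.13 g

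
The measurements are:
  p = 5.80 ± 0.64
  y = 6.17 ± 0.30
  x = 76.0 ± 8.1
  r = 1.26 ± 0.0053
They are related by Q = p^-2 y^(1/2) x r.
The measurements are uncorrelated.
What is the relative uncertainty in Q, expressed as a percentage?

24.6%

Since Q is a product/quotient, work with relative uncertainties:
  (-2·δp/p)² = (-2×0.110)² = 0.0487;  (½·δy/y)² = (0.5×0.0486)² = 0.000591;  (1·δx/x)² = (1×0.107)² = 0.0114;  (1·δr/r)² = (1×0.00421)² = 1.77e-05
δQ/Q = √(0.0607) = 0.246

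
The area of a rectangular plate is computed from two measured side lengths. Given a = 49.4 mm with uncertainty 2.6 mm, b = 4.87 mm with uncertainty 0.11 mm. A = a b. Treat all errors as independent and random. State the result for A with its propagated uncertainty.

241 ± 13.8 mm^2

A is a product of powers, so relative uncertainties combine in quadrature:
  (1·δa/a)² = (1×0.0526)² = 0.00277;  (1·δb/b)² = (1×0.0226)² = 0.000510
δA/A = √(0.00328) = 0.0573
A = 241 mm^2, so δA = 0.0573 × 241 = 13.8 mm^2.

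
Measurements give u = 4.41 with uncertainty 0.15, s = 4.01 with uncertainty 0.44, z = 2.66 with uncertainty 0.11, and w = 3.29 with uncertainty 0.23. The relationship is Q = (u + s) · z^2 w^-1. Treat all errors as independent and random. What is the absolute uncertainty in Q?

2.20

Let h = u + s = 8.42. δh = √(δu² + δs²) = √(0.0225 + 0.194) = 0.465, so δh/h = 0.0552.
Q is then a monomial in h, z, w:
δQ/Q = √((δh/h)² + (2·δz/z)² + (-1·δw/w)²) = √(0.00305 + 0.00684 + 0.00489) = 0.122
Q = 18.1, so δQ = 0.122 × 18.1 = 2.20.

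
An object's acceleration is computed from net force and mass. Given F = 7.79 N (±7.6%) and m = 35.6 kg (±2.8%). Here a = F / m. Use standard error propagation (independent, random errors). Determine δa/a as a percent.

Relative error in a monomial: (δa/a)² = Σ (nᵢ · δxᵢ/xᵢ)².
  (1·δF/F)² = (1×0.0760)² = 0.00578;  (-1·δm/m)² = (-1×0.0280)² = 0.000784
δa/a = √(0.00656) = 0.0810

8.10%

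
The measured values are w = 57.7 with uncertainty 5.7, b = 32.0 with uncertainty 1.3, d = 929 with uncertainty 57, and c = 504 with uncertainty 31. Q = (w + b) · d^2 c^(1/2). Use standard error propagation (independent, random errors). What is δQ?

Let u = w + b = 89.7. δu = √(δw² + δb²) = √(32.5 + 1.69) = 5.85, so δu/u = 0.0652.
Q is then a monomial in u, d, c:
δQ/Q = √((δu/u)² + (2·δd/d)² + (½·δc/c)²) = √(0.00425 + 0.0151 + 0.000946) = 0.142
Q = 1.74e+09, so δQ = 0.142 × 1.74e+09 = 2.47e+08.

2.47e+08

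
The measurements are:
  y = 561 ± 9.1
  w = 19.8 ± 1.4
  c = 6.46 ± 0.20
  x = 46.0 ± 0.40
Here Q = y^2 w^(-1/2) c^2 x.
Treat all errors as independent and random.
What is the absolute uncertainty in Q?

1.07e+07

For a monomial Q ∝ y^2, w^(-1/2), c^2, x, fractional errors add in quadrature:
  (2·δy/y)² = (2×0.0162)² = 0.00105;  (−½·δw/w)² = (-0.5×0.0707)² = 0.00125;  (2·δc/c)² = (2×0.0310)² = 0.00383;  (1·δx/x)² = (1×0.00870)² = 7.56e-05
δQ/Q = √(0.00621) = 0.0788
Q = 1.36e+08, so δQ = 0.0788 × 1.36e+08 = 1.07e+07.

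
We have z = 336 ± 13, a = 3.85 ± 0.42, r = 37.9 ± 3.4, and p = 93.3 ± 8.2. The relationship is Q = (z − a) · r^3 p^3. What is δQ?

Let u = z − a = 332. δu = √(δz² + δa²) = √(169 + 0.176) = 13.0, so δu/u = 0.0392.
Q is then a monomial in u, r, p:
δQ/Q = √((δu/u)² + (3·δr/r)² + (3·δp/p)²) = √(0.00153 + 0.0724 + 0.0695) = 0.379
Q = 1.47e+13, so δQ = 0.379 × 1.47e+13 = 5.56e+12.

5.56e+12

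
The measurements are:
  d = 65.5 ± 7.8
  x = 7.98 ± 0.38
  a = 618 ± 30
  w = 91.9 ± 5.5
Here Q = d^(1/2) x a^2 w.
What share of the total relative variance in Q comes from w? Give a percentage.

19.0%

(δQ/Q)² = (½·δd/d)² + (1·δx/x)² + (2·δa/a)² + (1·δw/w)²
  d term: (0.5×0.119)² = 0.00355
  x term: (1×0.0476)² = 0.00227
  a term: (2×0.0485)² = 0.00943
  w term: (1×0.0598)² = 0.00358
Total = 0.0188. Share from w = 0.00358/0.0188 = 0.190.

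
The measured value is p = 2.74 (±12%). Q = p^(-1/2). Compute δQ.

For a monomial Q ∝ p^(-1/2), fractional errors add in quadrature:
  (−½·δp/p)² = (-0.5×0.120)² = 0.00360
δQ/Q = √(0.00360) = 0.0600
Q = 0.604, so δQ = 0.0600 × 0.604 = 0.0362.

0.0362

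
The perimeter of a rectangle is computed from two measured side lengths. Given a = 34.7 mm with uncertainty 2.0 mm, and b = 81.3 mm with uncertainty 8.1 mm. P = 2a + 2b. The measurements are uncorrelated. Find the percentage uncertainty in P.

7.19%

Each term contributes (cᵢ δxᵢ)² to (δP)²:
  (2·δa)² = 16.0;  (2·δb)² = 262
δP = √(278) = 16.7 mm
P = 232 mm, so δP/P = 16.7/232 = 0.0719.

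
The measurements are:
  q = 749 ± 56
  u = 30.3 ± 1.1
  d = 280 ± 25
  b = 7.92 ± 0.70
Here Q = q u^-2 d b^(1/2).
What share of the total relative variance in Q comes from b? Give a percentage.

(δQ/Q)² = (1·δq/q)² + (-2·δu/u)² + (1·δd/d)² + (½·δb/b)²
  q term: (1×0.0748)² = 0.00559
  u term: (-2×0.0363)² = 0.00527
  d term: (1×0.0893)² = 0.00797
  b term: (0.5×0.0884)² = 0.00195
Total = 0.0208. Share from b = 0.00195/0.0208 = 0.0940.

9.40%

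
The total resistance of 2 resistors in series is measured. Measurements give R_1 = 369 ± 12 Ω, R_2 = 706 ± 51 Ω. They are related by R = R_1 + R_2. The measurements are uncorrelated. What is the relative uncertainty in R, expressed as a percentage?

Sums and differences: (δR)² = Σ (cᵢ δxᵢ)².
  (δR_1)² = 144;  (δR_2)² = 2600
δR = √(2740) = 52.4 Ω
R = 1080 Ω, so δR/R = 52.4/1080 = 0.0487.

4.87%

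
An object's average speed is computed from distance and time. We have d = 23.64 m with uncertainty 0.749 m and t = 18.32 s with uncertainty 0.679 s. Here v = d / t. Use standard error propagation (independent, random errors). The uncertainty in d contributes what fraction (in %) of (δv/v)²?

(δv/v)² = (1·δd/d)² + (-1·δt/t)²
  d term: (1×0.0317)² = 0.00100
  t term: (-1×0.0371)² = 0.00137
Total = 0.00238. Share from d = 0.00100/0.00238 = 0.422.

42.2%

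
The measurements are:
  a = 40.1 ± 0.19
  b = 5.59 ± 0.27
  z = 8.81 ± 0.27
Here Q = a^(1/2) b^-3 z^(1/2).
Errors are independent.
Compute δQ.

0.0157

Q is a product of powers, so relative uncertainties combine in quadrature:
  (½·δa/a)² = (0.5×0.00474)² = 5.61e-06;  (-3·δb/b)² = (-3×0.0483)² = 0.0210;  (½·δz/z)² = (0.5×0.0306)² = 0.000235
δQ/Q = √(0.0212) = 0.146
Q = 0.108, so δQ = 0.146 × 0.108 = 0.0157.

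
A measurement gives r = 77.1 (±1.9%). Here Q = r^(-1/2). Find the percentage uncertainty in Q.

Relative error in a monomial: (δQ/Q)² = Σ (nᵢ · δxᵢ/xᵢ)².
  (−½·δr/r)² = (-0.5×0.0190)² = 9.02e-05
δQ/Q = √(9.02e-05) = 0.00950

0.950%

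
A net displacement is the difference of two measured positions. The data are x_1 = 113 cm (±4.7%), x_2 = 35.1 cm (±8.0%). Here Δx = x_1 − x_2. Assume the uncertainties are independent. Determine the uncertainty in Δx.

Δx is a linear combination, so absolute uncertainties add in quadrature:
  (δx_1)² = 28.2;  (δx_2)² = 7.88
δΔx = √(36.1) = 6.01 cm

6.01 cm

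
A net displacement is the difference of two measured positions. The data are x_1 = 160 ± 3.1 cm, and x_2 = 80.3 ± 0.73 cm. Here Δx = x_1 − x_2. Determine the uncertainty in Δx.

3.18 cm

Δx is a linear combination, so absolute uncertainties add in quadrature:
  (δx_1)² = 9.61;  (δx_2)² = 0.533
δΔx = √(10.1) = 3.18 cm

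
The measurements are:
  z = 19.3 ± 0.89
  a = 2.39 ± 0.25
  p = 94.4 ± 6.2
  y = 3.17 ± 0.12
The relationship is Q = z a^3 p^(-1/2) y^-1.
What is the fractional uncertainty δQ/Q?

0.321

For a monomial Q ∝ z, a^3, p^(-1/2), y^-1, fractional errors add in quadrature:
  (1·δz/z)² = (1×0.0461)² = 0.00213;  (3·δa/a)² = (3×0.105)² = 0.0985;  (−½·δp/p)² = (-0.5×0.0657)² = 0.00108;  (-1·δy/y)² = (-1×0.0379)² = 0.00143
δQ/Q = √(0.103) = 0.321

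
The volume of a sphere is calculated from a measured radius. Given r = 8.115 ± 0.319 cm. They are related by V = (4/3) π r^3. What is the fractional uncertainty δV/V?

0.118

For a monomial V ∝ r^3, fractional errors add in quadrature:
  (3·δr/r)² = (3×0.0393)² = 0.0139
δV/V = √(0.0139) = 0.118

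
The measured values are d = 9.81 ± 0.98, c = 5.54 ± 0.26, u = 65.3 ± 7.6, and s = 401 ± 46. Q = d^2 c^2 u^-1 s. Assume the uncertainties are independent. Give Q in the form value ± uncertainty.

Each factor contributes (exponent × relative error)² to (δQ/Q)²:
  (2·δd/d)² = (2×0.0999)² = 0.0399;  (2·δc/c)² = (2×0.0469)² = 0.00881;  (-1·δu/u)² = (-1×0.116)² = 0.0135;  (1·δs/s)² = (1×0.115)² = 0.0132
δQ/Q = √(0.0754) = 0.275
Q = 18100, so δQ = 0.275 × 18100 = 4980.

18100 ± 4980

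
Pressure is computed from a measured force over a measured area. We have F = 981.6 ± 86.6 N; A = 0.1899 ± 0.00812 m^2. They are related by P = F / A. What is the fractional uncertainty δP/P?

0.0980

P is a product of powers, so relative uncertainties combine in quadrature:
  (1·δF/F)² = (1×0.0882)² = 0.00778;  (-1·δA/A)² = (-1×0.0428)² = 0.00183
δP/P = √(0.00961) = 0.0980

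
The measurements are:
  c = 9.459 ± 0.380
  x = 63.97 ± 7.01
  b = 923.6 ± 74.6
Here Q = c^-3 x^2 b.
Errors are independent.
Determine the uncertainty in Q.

Relative error in a monomial: (δQ/Q)² = Σ (nᵢ · δxᵢ/xᵢ)².
  (-3·δc/c)² = (-3×0.0402)² = 0.0145;  (2·δx/x)² = (2×0.110)² = 0.0480;  (1·δb/b)² = (1×0.0808)² = 0.00652
δQ/Q = √(0.0691) = 0.263
Q = 4466, so δQ = 0.263 × 4466 = 1170.

1170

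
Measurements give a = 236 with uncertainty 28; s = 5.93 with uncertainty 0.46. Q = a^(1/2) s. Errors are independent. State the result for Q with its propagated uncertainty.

Since Q is a product/quotient, work with relative uncertainties:
  (½·δa/a)² = (0.5×0.119)² = 0.00352;  (1·δs/s)² = (1×0.0776)² = 0.00602
δQ/Q = √(0.00954) = 0.0977
Q = 91.1, so δQ = 0.0977 × 91.1 = 8.90.

91.1 ± 8.90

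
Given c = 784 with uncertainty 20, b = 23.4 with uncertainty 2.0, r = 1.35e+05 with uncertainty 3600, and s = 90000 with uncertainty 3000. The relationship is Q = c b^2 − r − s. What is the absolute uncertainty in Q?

Let p = c·b^2 = 4.29e+05. δp/p = √((1·δc/c)² + (2·δb/b)²) = √(0.000651 + 0.0292) = 0.173, so δp = 74200.
Q = p − r − s: δQ = √(δp² + δr² + δs²) = √(5.5e+09 + 1.3e+07 + 9e+06) = 74300

74300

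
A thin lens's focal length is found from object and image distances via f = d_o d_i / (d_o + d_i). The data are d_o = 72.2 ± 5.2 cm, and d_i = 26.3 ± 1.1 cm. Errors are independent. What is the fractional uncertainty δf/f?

∂f/∂d_o = (d_i/(d_o+d_i))² = 0.0713;  ∂f/∂d_i = (d_o/(d_o+d_i))² = 0.537
δf = √((∂f/∂d_o · δd_o)² + (∂f/∂d_i · δd_i)²) = √(0.137 + 0.349) = 0.698 cm
f = 19.3 cm, so δf/f = 0.698/19.3 = 0.0362.

0.0362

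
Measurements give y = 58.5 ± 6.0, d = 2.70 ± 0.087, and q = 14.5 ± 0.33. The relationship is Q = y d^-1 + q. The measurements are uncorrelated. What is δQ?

Let p = y·d^-1 = 21.7. δp/p = √((1·δy/y)² + (-1·δd/d)²) = √(0.0105 + 0.00104) = 0.108, so δp = 2.33.
Q = p + q: δQ = √(δp² + δq²) = √(5.43 + 0.109) = 2.35

2.35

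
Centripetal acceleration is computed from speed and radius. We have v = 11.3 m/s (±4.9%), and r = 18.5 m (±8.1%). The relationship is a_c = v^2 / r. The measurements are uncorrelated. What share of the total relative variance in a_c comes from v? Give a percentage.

(δa_c/a_c)² = (2·δv/v)² + (-1·δr/r)²
  v term: (2×0.0490)² = 0.00960
  r term: (-1×0.0810)² = 0.00656
Total = 0.0162. Share from v = 0.00960/0.0162 = 0.594.

59.4%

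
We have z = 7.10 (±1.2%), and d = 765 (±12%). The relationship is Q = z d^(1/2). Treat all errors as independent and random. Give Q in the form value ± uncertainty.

196 ± 12.0

For a monomial Q ∝ z, d^(1/2), fractional errors add in quadrature:
  (1·δz/z)² = (1×0.0120)² = 0.000144;  (½·δd/d)² = (0.5×0.120)² = 0.00360
δQ/Q = √(0.00374) = 0.0612
Q = 196, so δQ = 0.0612 × 196 = 12.0.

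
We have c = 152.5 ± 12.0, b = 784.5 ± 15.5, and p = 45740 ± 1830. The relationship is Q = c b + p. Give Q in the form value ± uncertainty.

Let w = c·b = 119600. δw/w = √((1·δc/c)² + (1·δb/b)²) = √(0.00619 + 0.000390) = 0.0811, so δw = 9710.
Q = w + p: δQ = √(δw² + δp²) = √(9.42e+07 + 3.35e+06) = 9880
Q = 165400.

165400 ± 9880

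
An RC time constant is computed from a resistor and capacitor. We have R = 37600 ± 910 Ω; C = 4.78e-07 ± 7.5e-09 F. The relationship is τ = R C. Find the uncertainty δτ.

Products/powers → add relative errors in quadrature, weighted by exponent:
  (1·δR/R)² = (1×0.0242)² = 0.000586;  (1·δC/C)² = (1×0.0157)² = 0.000246
δτ/τ = √(0.000832) = 0.0288
τ = 0.0180 s, so δτ = 0.0288 × 0.0180 = 0.000518 s.

0.000518 s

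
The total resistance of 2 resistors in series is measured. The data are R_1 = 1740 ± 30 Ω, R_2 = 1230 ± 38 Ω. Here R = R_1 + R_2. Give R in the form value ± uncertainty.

Sums and differences: (δR)² = Σ (cᵢ δxᵢ)².
  (δR_1)² = 900;  (δR_2)² = 1440
δR = √(2340) = 48.4 Ω
R = 2970 Ω.

2970 ± 48.4 Ω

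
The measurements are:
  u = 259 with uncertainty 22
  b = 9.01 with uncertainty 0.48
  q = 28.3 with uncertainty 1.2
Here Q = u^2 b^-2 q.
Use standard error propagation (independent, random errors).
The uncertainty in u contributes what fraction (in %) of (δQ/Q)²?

68.7%

(δQ/Q)² = (2·δu/u)² + (-2·δb/b)² + (1·δq/q)²
  u term: (2×0.0849)² = 0.0289
  b term: (-2×0.0533)² = 0.0114
  q term: (1×0.0424)² = 0.00180
Total = 0.0420. Share from u = 0.0289/0.0420 = 0.687.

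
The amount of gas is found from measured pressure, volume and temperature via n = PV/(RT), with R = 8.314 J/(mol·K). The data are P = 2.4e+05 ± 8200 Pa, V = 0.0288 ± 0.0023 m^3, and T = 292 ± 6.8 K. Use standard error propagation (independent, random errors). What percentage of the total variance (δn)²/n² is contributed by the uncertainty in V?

(δn/n)² = (1·δP/P)² + (1·δV/V)² + (-1·δT/T)²
  P term: (1×0.0342)² = 0.00117
  V term: (1×0.0799)² = 0.00638
  T term: (-1×0.0233)² = 0.000542
Total = 0.00809. Share from V = 0.00638/0.00809 = 0.789.

78.9%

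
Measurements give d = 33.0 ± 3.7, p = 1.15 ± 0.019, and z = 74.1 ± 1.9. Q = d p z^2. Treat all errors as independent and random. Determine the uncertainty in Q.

Products/powers → add relative errors in quadrature, weighted by exponent:
  (1·δd/d)² = (1×0.112)² = 0.0126;  (1·δp/p)² = (1×0.0165)² = 0.000273;  (2·δz/z)² = (2×0.0256)² = 0.00263
δQ/Q = √(0.0155) = 0.124
Q = 2.08e+05, so δQ = 0.124 × 2.08e+05 = 25900.

25900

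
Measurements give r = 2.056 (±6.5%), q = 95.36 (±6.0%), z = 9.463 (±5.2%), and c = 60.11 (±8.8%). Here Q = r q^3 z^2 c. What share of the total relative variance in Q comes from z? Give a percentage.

19.6%

(δQ/Q)² = (1·δr/r)² + (3·δq/q)² + (2·δz/z)² + (1·δc/c)²
  r term: (1×0.0650)² = 0.00423
  q term: (3×0.0600)² = 0.0324
  z term: (2×0.0520)² = 0.0108
  c term: (1×0.0880)² = 0.00774
Total = 0.0552. Share from z = 0.0108/0.0552 = 0.196.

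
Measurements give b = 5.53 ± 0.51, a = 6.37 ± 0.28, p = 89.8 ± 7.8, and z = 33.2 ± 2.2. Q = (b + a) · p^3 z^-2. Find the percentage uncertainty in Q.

Let u = b + a = 11.9. δu = √(δb² + δa²) = √(0.260 + 0.0784) = 0.582, so δu/u = 0.0489.
Q is then a monomial in u, p, z:
δQ/Q = √((δu/u)² + (3·δp/p)² + (-2·δz/z)²) = √(0.00239 + 0.0679 + 0.0176) = 0.296

29.6%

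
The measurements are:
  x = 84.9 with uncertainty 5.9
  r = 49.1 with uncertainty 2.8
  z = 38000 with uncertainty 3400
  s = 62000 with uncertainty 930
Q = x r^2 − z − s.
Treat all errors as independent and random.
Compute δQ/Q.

Let p = x·r^2 = 2.05e+05. δp/p = √((1·δx/x)² + (2·δr/r)²) = √(0.00483 + 0.0130) = 0.134, so δp = 27300.
Q = p − z − s: δQ = √(δp² + δz² + δs²) = √(7.47e+08 + 1.16e+07 + 8.65e+05) = 27600
Q = 1.05e+05, so δQ/Q = 27600/1.05e+05 = 0.263.

0.263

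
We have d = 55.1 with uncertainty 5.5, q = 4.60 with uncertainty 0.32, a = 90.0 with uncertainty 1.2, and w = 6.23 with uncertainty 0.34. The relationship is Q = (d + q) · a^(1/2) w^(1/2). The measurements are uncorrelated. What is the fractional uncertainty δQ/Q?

Let u = d + q = 59.7. δu = √(δd² + δq²) = √(30.2 + 0.102) = 5.51, so δu/u = 0.0923.
Q is then a monomial in u, a, w:
δQ/Q = √((δu/u)² + (½·δa/a)² + (½·δw/w)²) = √(0.00852 + 4.44e-05 + 0.000745) = 0.0965

0.0965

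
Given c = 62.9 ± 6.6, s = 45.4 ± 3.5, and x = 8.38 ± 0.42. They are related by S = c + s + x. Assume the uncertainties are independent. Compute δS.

Sums and differences: (δS)² = Σ (cᵢ δxᵢ)².
  (δc)² = 43.6;  (δs)² = 12.2;  (δx)² = 0.176
δS = √(56.0) = 7.48

7.48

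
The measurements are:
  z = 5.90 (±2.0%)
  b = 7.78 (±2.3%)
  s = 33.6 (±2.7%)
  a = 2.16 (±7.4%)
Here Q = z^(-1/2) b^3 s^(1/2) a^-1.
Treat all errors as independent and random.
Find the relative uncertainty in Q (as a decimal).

Relative error in a monomial: (δQ/Q)² = Σ (nᵢ · δxᵢ/xᵢ)².
  (−½·δz/z)² = (-0.5×0.0200)² = 0.000100;  (3·δb/b)² = (3×0.0230)² = 0.00476;  (½·δs/s)² = (0.5×0.0270)² = 0.000182;  (-1·δa/a)² = (-1×0.0740)² = 0.00548
δQ/Q = √(0.0105) = 0.103

0.103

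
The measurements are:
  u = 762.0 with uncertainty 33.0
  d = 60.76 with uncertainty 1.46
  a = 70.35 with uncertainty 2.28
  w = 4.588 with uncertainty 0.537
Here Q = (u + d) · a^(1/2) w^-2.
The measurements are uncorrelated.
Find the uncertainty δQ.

78.0

Let h = u + d = 822.8. δh = √(δu² + δd²) = √(1090 + 2.13) = 33.0, so δh/h = 0.0401.
Q is then a monomial in h, a, w:
δQ/Q = √((δh/h)² + (½·δa/a)² + (-2·δw/w)²) = √(0.00161 + 0.000263 + 0.0548) = 0.238
Q = 327.8, so δQ = 0.238 × 327.8 = 78.0.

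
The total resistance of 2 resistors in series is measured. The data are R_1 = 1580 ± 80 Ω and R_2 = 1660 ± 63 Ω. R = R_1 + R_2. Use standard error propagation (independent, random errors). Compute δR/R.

Absolute uncertainties add in quadrature for a linear combination:
  (δR_1)² = 6400;  (δR_2)² = 3970
δR = √(10400) = 102 Ω
R = 3240 Ω, so δR/R = 102/3240 = 0.0314.

0.0314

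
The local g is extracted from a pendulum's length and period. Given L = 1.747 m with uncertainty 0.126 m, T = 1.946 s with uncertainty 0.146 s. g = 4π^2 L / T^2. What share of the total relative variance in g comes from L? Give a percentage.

(δg/g)² = (1·δL/L)² + (-2·δT/T)²
  L term: (1×0.0721)² = 0.00520
  T term: (-2×0.0750)² = 0.0225
Total = 0.0277. Share from L = 0.00520/0.0277 = 0.188.

18.8%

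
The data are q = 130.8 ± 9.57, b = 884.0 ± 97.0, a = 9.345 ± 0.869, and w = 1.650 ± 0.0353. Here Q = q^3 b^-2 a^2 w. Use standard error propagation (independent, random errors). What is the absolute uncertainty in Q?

150

Relative error in a monomial: (δQ/Q)² = Σ (nᵢ · δxᵢ/xᵢ)².
  (3·δq/q)² = (3×0.0732)² = 0.0482;  (-2·δb/b)² = (-2×0.110)² = 0.0482;  (2·δa/a)² = (2×0.0930)² = 0.0346;  (1·δw/w)² = (1×0.0214)² = 0.000458
δQ/Q = √(0.131) = 0.362
Q = 412.6, so δQ = 0.362 × 412.6 = 150.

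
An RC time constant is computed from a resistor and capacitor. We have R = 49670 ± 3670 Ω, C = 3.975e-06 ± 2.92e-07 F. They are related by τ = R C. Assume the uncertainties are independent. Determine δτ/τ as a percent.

Products/powers → add relative errors in quadrature, weighted by exponent:
  (1·δR/R)² = (1×0.0739)² = 0.00546;  (1·δC/C)² = (1×0.0735)² = 0.00540
δτ/τ = √(0.0109) = 0.104

10.4%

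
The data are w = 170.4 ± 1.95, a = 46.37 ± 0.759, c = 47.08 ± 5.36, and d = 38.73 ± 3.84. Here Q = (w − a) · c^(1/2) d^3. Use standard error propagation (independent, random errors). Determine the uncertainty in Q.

1.5e+07

Let u = w − a = 124.0. δu = √(δw² + δa²) = √(3.80 + 0.576) = 2.09, so δu/u = 0.0169.
Q is then a monomial in u, c, d:
δQ/Q = √((δu/u)² + (½·δc/c)² + (3·δd/d)²) = √(0.000285 + 0.00324 + 0.0885) = 0.303
Q = 4.944e+07, so δQ = 0.303 × 4.944e+07 = 1.5e+07.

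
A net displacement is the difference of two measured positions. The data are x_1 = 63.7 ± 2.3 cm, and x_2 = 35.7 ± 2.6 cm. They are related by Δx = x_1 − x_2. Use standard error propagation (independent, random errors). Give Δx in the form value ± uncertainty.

Δx is a linear combination, so absolute uncertainties add in quadrature:
  (δx_1)² = 5.29;  (δx_2)² = 6.76
δΔx = √(12.1) = 3.47 cm
Δx = 28.0 cm.

28.0 ± 3.47 cm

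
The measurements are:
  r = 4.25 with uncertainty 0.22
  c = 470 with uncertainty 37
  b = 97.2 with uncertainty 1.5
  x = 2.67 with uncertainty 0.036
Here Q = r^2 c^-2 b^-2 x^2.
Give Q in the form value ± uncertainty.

Each factor contributes (exponent × relative error)² to (δQ/Q)²:
  (2·δr/r)² = (2×0.0518)² = 0.0107;  (-2·δc/c)² = (-2×0.0787)² = 0.0248;  (-2·δb/b)² = (-2×0.0154)² = 0.000953;  (2·δx/x)² = (2×0.0135)² = 0.000727
δQ/Q = √(0.0372) = 0.193
Q = 6.17e-08, so δQ = 0.193 × 6.17e-08 = 1.19e-08.

(6.17 ± 1.19) × 10^-8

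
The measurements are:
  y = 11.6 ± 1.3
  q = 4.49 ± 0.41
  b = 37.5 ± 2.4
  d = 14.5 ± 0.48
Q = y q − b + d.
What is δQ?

7.92

Let p = y·q = 52.1. δp/p = √((1·δy/y)² + (1·δq/q)²) = √(0.0126 + 0.00834) = 0.145, so δp = 7.53.
Q = p − b + d: δQ = √(δp² + δb² + δd²) = √(56.7 + 5.76 + 0.230) = 7.92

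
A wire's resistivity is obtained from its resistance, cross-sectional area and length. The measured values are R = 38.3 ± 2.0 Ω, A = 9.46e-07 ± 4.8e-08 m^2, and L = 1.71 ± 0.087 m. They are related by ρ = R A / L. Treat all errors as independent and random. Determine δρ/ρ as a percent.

Relative error in a monomial: (δρ/ρ)² = Σ (nᵢ · δxᵢ/xᵢ)².
  (1·δR/R)² = (1×0.0522)² = 0.00273;  (1·δA/A)² = (1×0.0507)² = 0.00257;  (-1·δL/L)² = (-1×0.0509)² = 0.00259
δρ/ρ = √(0.00789) = 0.0888

8.88%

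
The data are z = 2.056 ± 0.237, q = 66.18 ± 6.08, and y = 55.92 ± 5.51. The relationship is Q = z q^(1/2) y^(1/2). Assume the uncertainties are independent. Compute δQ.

Q is a product of powers, so relative uncertainties combine in quadrature:
  (1·δz/z)² = (1×0.115)² = 0.0133;  (½·δq/q)² = (0.5×0.0919)² = 0.00211;  (½·δy/y)² = (0.5×0.0985)² = 0.00243
δQ/Q = √(0.0178) = 0.134
Q = 125.1, so δQ = 0.134 × 125.1 = 16.7.

16.7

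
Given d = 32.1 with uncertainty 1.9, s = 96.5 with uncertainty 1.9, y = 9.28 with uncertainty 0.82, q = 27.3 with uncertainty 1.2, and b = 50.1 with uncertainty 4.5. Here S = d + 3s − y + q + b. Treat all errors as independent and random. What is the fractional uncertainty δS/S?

0.0196

Sums and differences: (δS)² = Σ (cᵢ δxᵢ)².
  (δd)² = 3.61;  (3·δs)² = 32.5;  (δy)² = 0.672;  (δq)² = 1.44;  (δb)² = 20.2
δS = √(58.5) = 7.65
S = 390, so δS/S = 7.65/390 = 0.0196.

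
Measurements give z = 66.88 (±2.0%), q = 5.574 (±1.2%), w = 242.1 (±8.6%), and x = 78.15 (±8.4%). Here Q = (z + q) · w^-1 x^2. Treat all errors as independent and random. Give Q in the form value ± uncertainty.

Let u = z + q = 72.45. δu = √(δz² + δq²) = √(1.79 + 0.00447) = 1.34, so δu/u = 0.0185.
Q is then a monomial in u, w, x:
δQ/Q = √((δu/u)² + (-1·δw/w)² + (2·δx/x)²) = √(0.000342 + 0.00740 + 0.0282) = 0.190
Q = 1828, so δQ = 0.190 × 1828 = 347.

1828 ± 347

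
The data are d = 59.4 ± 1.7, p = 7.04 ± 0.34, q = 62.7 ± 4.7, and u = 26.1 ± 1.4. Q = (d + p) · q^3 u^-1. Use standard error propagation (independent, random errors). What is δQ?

1.46e+05

Let w = d + p = 66.4. δw = √(δd² + δp²) = √(2.89 + 0.116) = 1.73, so δw/w = 0.0261.
Q is then a monomial in w, q, u:
δQ/Q = √((δw/w)² + (3·δq/q)² + (-1·δu/u)²) = √(0.000681 + 0.0506 + 0.00288) = 0.233
Q = 6.27e+05, so δQ = 0.233 × 6.27e+05 = 1.46e+05.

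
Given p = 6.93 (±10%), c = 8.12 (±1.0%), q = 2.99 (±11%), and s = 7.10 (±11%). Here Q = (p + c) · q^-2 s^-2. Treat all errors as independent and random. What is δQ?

Let u = p + c = 15.0. δu = √(δp² + δc²) = √(0.480 + 0.00659) = 0.698, so δu/u = 0.0464.
Q is then a monomial in u, q, s:
δQ/Q = √((δu/u)² + (-2·δq/q)² + (-2·δs/s)²) = √(0.00215 + 0.0484 + 0.0484) = 0.315
Q = 0.0334, so δQ = 0.315 × 0.0334 = 0.0105.

0.0105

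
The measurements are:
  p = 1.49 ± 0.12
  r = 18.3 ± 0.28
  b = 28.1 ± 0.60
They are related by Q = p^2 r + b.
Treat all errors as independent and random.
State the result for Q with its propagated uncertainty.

Let w = p^2·r = 40.6. δw/w = √((2·δp/p)² + (1·δr/r)²) = √(0.0259 + 0.000234) = 0.162, so δw = 6.57.
Q = w + b: δQ = √(δw² + δb²) = √(43.2 + 0.360) = 6.60
Q = 68.7.

68.7 ± 6.60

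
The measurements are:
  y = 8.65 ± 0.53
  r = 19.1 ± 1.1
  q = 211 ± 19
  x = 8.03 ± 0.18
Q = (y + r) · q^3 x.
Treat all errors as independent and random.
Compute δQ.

Let u = y + r = 27.8. δu = √(δy² + δr²) = √(0.281 + 1.21) = 1.22, so δu/u = 0.0440.
Q is then a monomial in u, q, x:
δQ/Q = √((δu/u)² + (3·δq/q)² + (1·δx/x)²) = √(0.00194 + 0.0730 + 0.000502) = 0.275
Q = 2.09e+09, so δQ = 0.275 × 2.09e+09 = 5.75e+08.

5.75e+08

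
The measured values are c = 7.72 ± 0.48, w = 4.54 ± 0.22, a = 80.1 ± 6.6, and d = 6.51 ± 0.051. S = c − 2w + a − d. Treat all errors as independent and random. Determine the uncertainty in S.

Absolute uncertainties add in quadrature for a linear combination:
  (δc)² = 0.230;  (2·δw)² = 0.194;  (δa)² = 43.6;  (δd)² = 0.00260
δS = √(44.0) = 6.63

6.63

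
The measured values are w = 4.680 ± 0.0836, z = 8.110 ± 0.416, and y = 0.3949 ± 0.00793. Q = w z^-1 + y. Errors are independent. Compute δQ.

Let p = w·z^-1 = 0.5771. δp/p = √((1·δw/w)² + (-1·δz/z)²) = √(0.000319 + 0.00263) = 0.0543, so δp = 0.0313.
Q = p + y: δQ = √(δp² + δy²) = √(0.000982 + 6.29e-05) = 0.0323

0.0323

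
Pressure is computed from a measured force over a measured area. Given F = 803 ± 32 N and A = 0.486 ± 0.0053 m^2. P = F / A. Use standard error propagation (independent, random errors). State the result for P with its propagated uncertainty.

1650 ± 68.3 Pa

Products/powers → add relative errors in quadrature, weighted by exponent:
  (1·δF/F)² = (1×0.0399)² = 0.00159;  (-1·δA/A)² = (-1×0.0109)² = 0.000119
δP/P = √(0.00171) = 0.0413
P = 1650 Pa, so δP = 0.0413 × 1650 = 68.3 Pa.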